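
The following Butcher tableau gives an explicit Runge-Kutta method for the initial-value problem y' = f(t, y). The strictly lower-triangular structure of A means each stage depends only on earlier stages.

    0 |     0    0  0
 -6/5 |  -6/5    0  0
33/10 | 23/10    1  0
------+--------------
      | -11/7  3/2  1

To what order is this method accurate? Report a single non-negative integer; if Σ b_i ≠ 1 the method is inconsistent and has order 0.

0

b = (-11/7, 3/2, 1)
c = (0, -6/5, 33/10)
Ac = (0, 0, -6/5)
Σ b_i: (-11/7)·1 + 3/2·1 + 1·1 = 13/14 ≠ 1 ⇒ order 0.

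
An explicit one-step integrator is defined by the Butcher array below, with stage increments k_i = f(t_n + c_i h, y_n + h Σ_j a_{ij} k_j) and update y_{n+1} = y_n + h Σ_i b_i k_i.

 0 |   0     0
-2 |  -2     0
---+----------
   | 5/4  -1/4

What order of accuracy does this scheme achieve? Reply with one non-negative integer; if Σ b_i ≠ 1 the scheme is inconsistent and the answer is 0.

2

b = (5/4, -1/4)
c = (0, -2)
Σ b_i: 5/4·1 + (-1/4)·1 = 1 ✓
b·c: (-1/4)·(-2) = 1/2 ✓; 2 stages ⇒ order 2.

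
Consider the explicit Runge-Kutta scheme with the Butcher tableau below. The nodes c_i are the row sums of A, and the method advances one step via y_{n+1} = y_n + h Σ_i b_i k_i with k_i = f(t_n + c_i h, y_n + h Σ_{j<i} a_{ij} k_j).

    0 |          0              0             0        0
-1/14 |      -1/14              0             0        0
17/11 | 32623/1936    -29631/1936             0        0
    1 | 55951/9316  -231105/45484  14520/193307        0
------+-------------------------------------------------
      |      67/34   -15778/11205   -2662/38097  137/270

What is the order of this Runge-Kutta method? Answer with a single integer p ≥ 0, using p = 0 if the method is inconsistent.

4

b = (67/34, -15778/11205, -2662/38097, 137/270)
c = (0, -1/14, 17/11, 1)
Ac = (0, 0, 4233/3872, 525/1096)
Σ b_i: 67/34·1 + (-15778/11205)·1 + (-2662/38097)·1 + 137/270·1 = 1 ✓
b·c: (-15778/11205)·(-1/14) + (-2662/38097)·17/11 + 137/270·1 = 1/2 ✓
b·c²: (-15778/11205)·1/196 + (-2662/38097)·289/121 + 137/270·1 = 1/3 ✓
b·Ac: (-2662/38097)·4233/3872 + 137/270·525/1096 = 1/6 ✓
b·c³: (-15778/11205)·(-1/2744) + (-2662/38097)·4913/1331 + 137/270·1 = 1/4 ✓
b·(c∘Ac): (-2662/38097)·71961/42592 + 137/270·525/1096 = 1/8 ✓
b·Ac²: (-2662/38097)·(-4233/54208) + 137/270·2355/15344 = 1/12 ✓
b·A²c: 137/270·45/548 = 1/24 ✓; 4 stages ⇒ order 4.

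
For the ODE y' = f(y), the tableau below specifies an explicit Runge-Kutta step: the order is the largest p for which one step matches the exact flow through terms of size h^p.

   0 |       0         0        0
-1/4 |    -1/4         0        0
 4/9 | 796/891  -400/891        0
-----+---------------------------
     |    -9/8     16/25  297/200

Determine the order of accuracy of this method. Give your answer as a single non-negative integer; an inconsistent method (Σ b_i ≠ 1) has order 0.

3

b = (-9/8, 16/25, 297/200)
c = (0, -1/4, 4/9)
Ac = (0, 0, 100/891)
Σ b_i: (-9/8)·1 + 16/25·1 + 297/200·1 = 1 ✓
b·c: 16/25·(-1/4) + 297/200·4/9 = 1/2 ✓
b·c²: 16/25·1/16 + 297/200·16/81 = 1/3 ✓
b·Ac: 297/200·100/891 = 1/6 ✓; 3 stages ⇒ order 3.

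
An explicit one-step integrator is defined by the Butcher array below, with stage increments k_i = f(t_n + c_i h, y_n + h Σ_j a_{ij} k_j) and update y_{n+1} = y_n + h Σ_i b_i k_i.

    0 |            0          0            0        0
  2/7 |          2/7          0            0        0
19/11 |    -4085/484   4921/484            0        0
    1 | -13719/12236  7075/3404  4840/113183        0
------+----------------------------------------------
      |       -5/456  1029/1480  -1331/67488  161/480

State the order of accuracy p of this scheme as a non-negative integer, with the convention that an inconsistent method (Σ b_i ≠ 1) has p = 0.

b = (-5/456, 1029/1480, -1331/67488, 161/480)
c = (0, 2/7, 19/11, 1)
Ac = (0, 0, 703/242, 215/322)
Σ b_i: (-5/456)·1 + 1029/1480·1 + (-1331/67488)·1 + 161/480·1 = 1 ✓
b·c: 1029/1480·2/7 + (-1331/67488)·19/11 + 161/480·1 = 1/2 ✓
b·c²: 1029/1480·4/49 + (-1331/67488)·361/121 + 161/480·1 = 1/3 ✓
b·Ac: (-1331/67488)·703/242 + 161/480·215/322 = 1/6 ✓
b·c³: 1029/1480·8/343 + (-1331/67488)·6859/1331 + 161/480·1 = 1/4 ✓
b·(c∘Ac): (-1331/67488)·13357/2662 + 161/480·215/322 = 1/8 ✓
b·Ac²: (-1331/67488)·703/847 + 161/480·335/1127 = 1/12 ✓
b·A²c: 161/480·20/161 = 1/24 ✓; 4 stages ⇒ order 4.

4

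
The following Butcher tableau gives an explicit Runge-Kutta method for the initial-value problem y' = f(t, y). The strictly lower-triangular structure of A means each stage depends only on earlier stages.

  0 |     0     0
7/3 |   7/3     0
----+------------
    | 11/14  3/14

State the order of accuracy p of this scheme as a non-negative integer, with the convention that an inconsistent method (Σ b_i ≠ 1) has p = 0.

2

b = (11/14, 3/14)
c = (0, 7/3)
Σ b_i: 11/14·1 + 3/14·1 = 1 ✓
b·c: 3/14·7/3 = 1/2 ✓; 2 stages ⇒ order 2.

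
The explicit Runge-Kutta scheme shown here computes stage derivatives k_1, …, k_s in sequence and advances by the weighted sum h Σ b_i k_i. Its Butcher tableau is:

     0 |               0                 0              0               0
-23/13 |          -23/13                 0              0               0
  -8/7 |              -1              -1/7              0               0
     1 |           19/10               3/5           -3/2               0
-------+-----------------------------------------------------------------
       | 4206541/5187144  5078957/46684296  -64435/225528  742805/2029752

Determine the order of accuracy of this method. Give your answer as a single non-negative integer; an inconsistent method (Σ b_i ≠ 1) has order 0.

3

b = (4206541/5187144, 5078957/46684296, -64435/225528, 742805/2029752)
c = (0, -23/13, -8/7, 1)
Ac = (0, 0, 23/91, 297/455)
Σ b_i: 4206541/5187144·1 + 5078957/46684296·1 + (-64435/225528)·1 + 742805/2029752·1 = 1 ✓
b·c: 5078957/46684296·(-23/13) + (-64435/225528)·(-8/7) + 742805/2029752·1 = 1/2 ✓
b·c²: 5078957/46684296·529/169 + (-64435/225528)·64/49 + 742805/2029752·1 = 1/3 ✓
b·Ac: (-64435/225528)·23/91 + 742805/2029752·297/455 = 1/6 ✓
b·c³: 5078957/46684296·(-12167/2197) + (-64435/225528)·(-512/343) + 742805/2029752·1 = 974521/5130762 ≠ 1/4 ⇒ order 3.
b·(c∘Ac): (-64435/225528)·(-184/637) + 742805/2029752·297/455 = 942319/2931864 ≠ 1/8
b·Ac²: (-64435/225528)·(-529/1183) + 742805/2029752·(-3357/41405) = 83878/855127 ≠ 1/12
b·A²c: 742805/2029752·(-69/182) = -2440645/17591184 ≠ 1/24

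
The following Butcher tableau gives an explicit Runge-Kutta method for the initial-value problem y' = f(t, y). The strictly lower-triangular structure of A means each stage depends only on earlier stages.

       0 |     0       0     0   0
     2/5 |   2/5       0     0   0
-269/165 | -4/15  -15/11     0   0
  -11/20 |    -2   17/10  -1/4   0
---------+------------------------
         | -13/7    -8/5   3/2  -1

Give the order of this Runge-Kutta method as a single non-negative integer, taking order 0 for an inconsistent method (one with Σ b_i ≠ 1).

b = (-13/7, -8/5, 3/2, -1)
c = (0, 2/5, -269/165, -11/20)
Ac = (0, 0, -6/11, 3589/3300)
Σ b_i: (-13/7)·1 + (-8/5)·1 + 3/2·1 + (-1)·1 = -207/70 ≠ 1 ⇒ order 0.

0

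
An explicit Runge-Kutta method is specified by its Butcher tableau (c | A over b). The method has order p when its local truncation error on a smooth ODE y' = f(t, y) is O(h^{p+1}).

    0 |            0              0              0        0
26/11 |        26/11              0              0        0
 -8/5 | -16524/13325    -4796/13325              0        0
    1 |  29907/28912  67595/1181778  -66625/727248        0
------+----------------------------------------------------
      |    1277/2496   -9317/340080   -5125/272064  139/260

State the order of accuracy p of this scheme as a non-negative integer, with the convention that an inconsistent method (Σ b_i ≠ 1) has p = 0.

4

b = (1277/2496, -9317/340080, -5125/272064, 139/260)
c = (0, 26/11, -8/5, 1)
Ac = (0, 0, -872/1025, 235/834)
Σ b_i: 1277/2496·1 + (-9317/340080)·1 + (-5125/272064)·1 + 139/260·1 = 1 ✓
b·c: (-9317/340080)·26/11 + (-5125/272064)·(-8/5) + 139/260·1 = 1/2 ✓
b·c²: (-9317/340080)·676/121 + (-5125/272064)·64/25 + 139/260·1 = 1/3 ✓
b·Ac: (-5125/272064)·(-872/1025) + 139/260·235/834 = 1/6 ✓
b·c³: (-9317/340080)·17576/1331 + (-5125/272064)·(-512/125) + 139/260·1 = 1/4 ✓
b·(c∘Ac): (-5125/272064)·6976/5125 + 139/260·235/834 = 1/8 ✓
b·Ac²: (-5125/272064)·(-22672/11275) + 139/260·130/1529 = 1/12 ✓
b·A²c: 139/260·65/834 = 1/24 ✓; 4 stages ⇒ order 4.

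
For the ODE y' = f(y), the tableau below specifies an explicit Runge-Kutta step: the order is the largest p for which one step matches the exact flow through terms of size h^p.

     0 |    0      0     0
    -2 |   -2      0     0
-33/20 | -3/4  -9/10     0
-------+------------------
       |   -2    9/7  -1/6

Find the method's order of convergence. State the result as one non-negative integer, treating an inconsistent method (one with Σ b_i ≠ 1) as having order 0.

b = (-2, 9/7, -1/6)
c = (0, -2, -33/20)
Ac = (0, 0, 9/5)
Σ b_i: (-2)·1 + 9/7·1 + (-1/6)·1 = -37/42 ≠ 1 ⇒ order 0.

0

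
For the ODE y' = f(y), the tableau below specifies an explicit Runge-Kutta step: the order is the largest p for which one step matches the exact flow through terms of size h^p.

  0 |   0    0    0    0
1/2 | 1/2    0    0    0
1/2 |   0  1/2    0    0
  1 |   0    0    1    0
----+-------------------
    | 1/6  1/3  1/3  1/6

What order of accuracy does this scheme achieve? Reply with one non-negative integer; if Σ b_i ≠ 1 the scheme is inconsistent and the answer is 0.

4

b = (1/6, 1/3, 1/3, 1/6)
c = (0, 1/2, 1/2, 1)
Ac = (0, 0, 1/4, 1/2)
Σ b_i: 1/6·1 + 1/3·1 + 1/3·1 + 1/6·1 = 1 ✓
b·c: 1/3·1/2 + 1/3·1/2 + 1/6·1 = 1/2 ✓
b·c²: 1/3·1/4 + 1/3·1/4 + 1/6·1 = 1/3 ✓
b·Ac: 1/3·1/4 + 1/6·1/2 = 1/6 ✓
b·c³: 1/3·1/8 + 1/3·1/8 + 1/6·1 = 1/4 ✓
b·(c∘Ac): 1/3·1/8 + 1/6·1/2 = 1/8 ✓
b·Ac²: 1/3·1/8 + 1/6·1/4 = 1/12 ✓
b·A²c: 1/6·1/4 = 1/24 ✓; 4 stages ⇒ order 4.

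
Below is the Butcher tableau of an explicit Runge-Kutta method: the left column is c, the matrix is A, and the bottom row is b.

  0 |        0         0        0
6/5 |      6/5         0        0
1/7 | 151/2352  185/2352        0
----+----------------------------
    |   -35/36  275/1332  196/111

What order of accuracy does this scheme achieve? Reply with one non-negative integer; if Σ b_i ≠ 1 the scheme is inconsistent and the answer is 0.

3

b = (-35/36, 275/1332, 196/111)
c = (0, 6/5, 1/7)
Ac = (0, 0, 37/392)
Σ b_i: (-35/36)·1 + 275/1332·1 + 196/111·1 = 1 ✓
b·c: 275/1332·6/5 + 196/111·1/7 = 1/2 ✓
b·c²: 275/1332·36/25 + 196/111·1/49 = 1/3 ✓
b·Ac: 196/111·37/392 = 1/6 ✓; 3 stages ⇒ order 3.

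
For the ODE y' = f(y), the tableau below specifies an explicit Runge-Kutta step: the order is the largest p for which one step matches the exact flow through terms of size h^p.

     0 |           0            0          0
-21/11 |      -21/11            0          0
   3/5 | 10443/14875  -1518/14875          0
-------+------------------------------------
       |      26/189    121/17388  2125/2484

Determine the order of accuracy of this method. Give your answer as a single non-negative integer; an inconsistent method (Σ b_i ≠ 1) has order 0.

3

b = (26/189, 121/17388, 2125/2484)
c = (0, -21/11, 3/5)
Ac = (0, 0, 414/2125)
Σ b_i: 26/189·1 + 121/17388·1 + 2125/2484·1 = 1 ✓
b·c: 121/17388·(-21/11) + 2125/2484·3/5 = 1/2 ✓
b·c²: 121/17388·441/121 + 2125/2484·9/25 = 1/3 ✓
b·Ac: 2125/2484·414/2125 = 1/6 ✓; 3 stages ⇒ order 3.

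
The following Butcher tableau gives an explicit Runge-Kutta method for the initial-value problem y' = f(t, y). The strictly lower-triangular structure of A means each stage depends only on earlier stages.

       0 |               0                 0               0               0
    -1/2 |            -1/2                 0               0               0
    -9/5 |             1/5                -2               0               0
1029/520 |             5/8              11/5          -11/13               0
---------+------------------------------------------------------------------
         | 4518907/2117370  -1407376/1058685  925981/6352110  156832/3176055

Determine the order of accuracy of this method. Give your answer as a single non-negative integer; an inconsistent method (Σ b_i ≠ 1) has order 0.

3

b = (4518907/2117370, -1407376/1058685, 925981/6352110, 156832/3176055)
c = (0, -1/2, -9/5, 1029/520)
Ac = (0, 0, 1, 11/26)
Σ b_i: 4518907/2117370·1 + (-1407376/1058685)·1 + 925981/6352110·1 + 156832/3176055·1 = 1 ✓
b·c: (-1407376/1058685)·(-1/2) + 925981/6352110·(-9/5) + 156832/3176055·1029/520 = 1/2 ✓
b·c²: (-1407376/1058685)·1/4 + 925981/6352110·81/25 + 156832/3176055·1058841/270400 = 1/3 ✓
b·Ac: 925981/6352110·1 + 156832/3176055·11/26 = 1/6 ✓
b·c³: (-1407376/1058685)·(-1/8) + 925981/6352110·(-729/125) + 156832/3176055·1089547389/140608000 = -1659025681/5505162000 ≠ 1/4 ⇒ order 3.
b·(c∘Ac): 925981/6352110·(-9/5) + 156832/3176055·11319/13520 = -93611/423474 ≠ 1/8
b·Ac²: 925981/6352110·(-1/2) + 156832/3176055·(-2849/1300) = -19173287/105868500 ≠ 1/12
b·A²c: 156832/3176055·(-11/13) = -132704/3176055 ≠ 1/24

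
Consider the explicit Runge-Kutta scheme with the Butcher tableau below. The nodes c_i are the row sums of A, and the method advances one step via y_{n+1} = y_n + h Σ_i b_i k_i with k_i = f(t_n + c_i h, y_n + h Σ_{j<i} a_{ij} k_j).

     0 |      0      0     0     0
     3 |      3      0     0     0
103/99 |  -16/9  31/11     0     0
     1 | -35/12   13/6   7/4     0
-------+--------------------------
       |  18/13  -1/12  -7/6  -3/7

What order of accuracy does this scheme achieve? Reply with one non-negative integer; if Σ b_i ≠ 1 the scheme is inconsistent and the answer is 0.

b = (18/13, -1/12, -7/6, -3/7)
c = (0, 3, 103/99, 1)
Ac = (0, 0, 93/11, 3295/396)
Σ b_i: 18/13·1 + (-1/12)·1 + (-7/6)·1 + (-3/7)·1 = -107/364 ≠ 1 ⇒ order 0.

0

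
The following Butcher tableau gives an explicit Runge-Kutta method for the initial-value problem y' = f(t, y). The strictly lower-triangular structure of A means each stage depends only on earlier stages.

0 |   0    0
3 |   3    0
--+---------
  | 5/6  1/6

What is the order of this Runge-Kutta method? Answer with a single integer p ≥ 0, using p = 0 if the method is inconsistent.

b = (5/6, 1/6)
c = (0, 3)
Σ b_i: 5/6·1 + 1/6·1 = 1 ✓
b·c: 1/6·3 = 1/2 ✓; 2 stages ⇒ order 2.

2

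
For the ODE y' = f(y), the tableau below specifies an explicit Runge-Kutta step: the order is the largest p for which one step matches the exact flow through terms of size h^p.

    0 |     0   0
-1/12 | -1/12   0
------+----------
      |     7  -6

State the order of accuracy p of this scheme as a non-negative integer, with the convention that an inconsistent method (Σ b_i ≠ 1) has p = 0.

2

b = (7, -6)
c = (0, -1/12)
Σ b_i: 7·1 + (-6)·1 = 1 ✓
b·c: (-6)·(-1/12) = 1/2 ✓; 2 stages ⇒ order 2.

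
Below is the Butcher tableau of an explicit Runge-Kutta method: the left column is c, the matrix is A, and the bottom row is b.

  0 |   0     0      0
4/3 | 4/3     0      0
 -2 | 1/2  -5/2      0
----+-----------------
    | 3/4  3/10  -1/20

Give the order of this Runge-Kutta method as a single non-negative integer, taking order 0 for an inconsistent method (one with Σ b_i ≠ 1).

3

b = (3/4, 3/10, -1/20)
c = (0, 4/3, -2)
Ac = (0, 0, -10/3)
Σ b_i: 3/4·1 + 3/10·1 + (-1/20)·1 = 1 ✓
b·c: 3/10·4/3 + (-1/20)·(-2) = 1/2 ✓
b·c²: 3/10·16/9 + (-1/20)·4 = 1/3 ✓
b·Ac: (-1/20)·(-10/3) = 1/6 ✓; 3 stages ⇒ order 3.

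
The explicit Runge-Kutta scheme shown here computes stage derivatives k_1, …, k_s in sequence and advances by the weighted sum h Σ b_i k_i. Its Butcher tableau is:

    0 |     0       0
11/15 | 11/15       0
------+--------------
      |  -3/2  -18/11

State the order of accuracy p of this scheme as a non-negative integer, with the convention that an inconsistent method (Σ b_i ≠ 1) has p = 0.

b = (-3/2, -18/11)
c = (0, 11/15)
Σ b_i: (-3/2)·1 + (-18/11)·1 = -69/22 ≠ 1 ⇒ order 0.

0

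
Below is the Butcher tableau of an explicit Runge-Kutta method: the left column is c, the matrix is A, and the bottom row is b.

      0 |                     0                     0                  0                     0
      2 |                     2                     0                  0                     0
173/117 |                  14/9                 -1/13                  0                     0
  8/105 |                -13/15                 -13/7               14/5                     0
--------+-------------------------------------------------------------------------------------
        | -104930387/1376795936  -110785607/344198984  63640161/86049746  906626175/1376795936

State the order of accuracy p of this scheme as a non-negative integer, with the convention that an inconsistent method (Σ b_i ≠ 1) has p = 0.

b = (-104930387/1376795936, -110785607/344198984, 63640161/86049746, 906626175/1376795936)
c = (0, 2, 173/117, 8/105)
Ac = (0, 0, -2/13, 1744/4095)
Σ b_i: (-104930387/1376795936)·1 + (-110785607/344198984)·1 + 63640161/86049746·1 + 906626175/1376795936·1 = 1 ✓
b·c: (-110785607/344198984)·2 + 63640161/86049746·173/117 + 906626175/1376795936·8/105 = 1/2 ✓
b·c²: (-110785607/344198984)·4 + 63640161/86049746·29929/13689 + 906626175/1376795936·64/11025 = 1/3 ✓
b·Ac: 63640161/86049746·(-2/13) + 906626175/1376795936·1744/4095 = 1/6 ✓
b·c³: (-110785607/344198984)·8 + 63640161/86049746·5177717/1601613 + 906626175/1376795936·512/1157625 = -1027607493/5593233490 ≠ 1/4 ⇒ order 3.
b·(c∘Ac): 63640161/86049746·(-346/1521) + 906626175/1376795936·13952/429975 = -56872465/387223857 ≠ 1/8
b·Ac²: 63640161/86049746·(-4/13) + 906626175/1376795936·(-626098/479115) = -262910679659/241627686768 ≠ 1/12
b·A²c: 906626175/1376795936·(-28/65) = -97636665/344198984 ≠ 1/24

3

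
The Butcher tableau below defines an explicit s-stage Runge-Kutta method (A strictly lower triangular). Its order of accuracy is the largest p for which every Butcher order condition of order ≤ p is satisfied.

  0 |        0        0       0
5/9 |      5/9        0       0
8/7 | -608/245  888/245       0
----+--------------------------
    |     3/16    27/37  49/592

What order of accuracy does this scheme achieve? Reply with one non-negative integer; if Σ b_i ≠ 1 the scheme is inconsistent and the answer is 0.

3

b = (3/16, 27/37, 49/592)
c = (0, 5/9, 8/7)
Ac = (0, 0, 296/147)
Σ b_i: 3/16·1 + 27/37·1 + 49/592·1 = 1 ✓
b·c: 27/37·5/9 + 49/592·8/7 = 1/2 ✓
b·c²: 27/37·25/81 + 49/592·64/49 = 1/3 ✓
b·Ac: 49/592·296/147 = 1/6 ✓; 3 stages ⇒ order 3.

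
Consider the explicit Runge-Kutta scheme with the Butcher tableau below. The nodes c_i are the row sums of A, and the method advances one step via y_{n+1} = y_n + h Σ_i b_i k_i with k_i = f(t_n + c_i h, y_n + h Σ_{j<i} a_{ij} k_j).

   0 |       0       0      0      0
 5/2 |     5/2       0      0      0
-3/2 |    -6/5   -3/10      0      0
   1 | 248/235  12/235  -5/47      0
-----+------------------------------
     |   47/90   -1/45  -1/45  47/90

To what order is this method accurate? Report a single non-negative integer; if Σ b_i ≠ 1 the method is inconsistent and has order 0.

4

b = (47/90, -1/45, -1/45, 47/90)
c = (0, 5/2, -3/2, 1)
Ac = (0, 0, -3/4, 27/94)
Σ b_i: 47/90·1 + (-1/45)·1 + (-1/45)·1 + 47/90·1 = 1 ✓
b·c: (-1/45)·5/2 + (-1/45)·(-3/2) + 47/90·1 = 1/2 ✓
b·c²: (-1/45)·25/4 + (-1/45)·9/4 + 47/90·1 = 1/3 ✓
b·Ac: (-1/45)·(-3/4) + 47/90·27/94 = 1/6 ✓
b·c³: (-1/45)·125/8 + (-1/45)·(-27/8) + 47/90·1 = 1/4 ✓
b·(c∘Ac): (-1/45)·9/8 + 47/90·27/94 = 1/8 ✓
b·Ac²: (-1/45)·(-15/8) + 47/90·15/188 = 1/12 ✓
b·A²c: 47/90·15/188 = 1/24 ✓; 4 stages ⇒ order 4.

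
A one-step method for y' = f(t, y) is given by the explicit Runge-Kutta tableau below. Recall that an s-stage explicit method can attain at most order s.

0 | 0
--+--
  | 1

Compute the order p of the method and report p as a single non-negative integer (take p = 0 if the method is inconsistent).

1

b = (1)
c = (0)
Σ b_i: 1·1 = 1 ✓; 1 stage ⇒ order 1.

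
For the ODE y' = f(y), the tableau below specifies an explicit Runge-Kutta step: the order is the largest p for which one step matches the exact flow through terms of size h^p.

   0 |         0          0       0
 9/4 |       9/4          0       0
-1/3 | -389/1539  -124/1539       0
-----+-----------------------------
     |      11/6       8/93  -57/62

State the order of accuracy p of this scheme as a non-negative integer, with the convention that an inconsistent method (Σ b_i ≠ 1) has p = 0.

3

b = (11/6, 8/93, -57/62)
c = (0, 9/4, -1/3)
Ac = (0, 0, -31/171)
Σ b_i: 11/6·1 + 8/93·1 + (-57/62)·1 = 1 ✓
b·c: 8/93·9/4 + (-57/62)·(-1/3) = 1/2 ✓
b·c²: 8/93·81/16 + (-57/62)·1/9 = 1/3 ✓
b·Ac: (-57/62)·(-31/171) = 1/6 ✓; 3 stages ⇒ order 3.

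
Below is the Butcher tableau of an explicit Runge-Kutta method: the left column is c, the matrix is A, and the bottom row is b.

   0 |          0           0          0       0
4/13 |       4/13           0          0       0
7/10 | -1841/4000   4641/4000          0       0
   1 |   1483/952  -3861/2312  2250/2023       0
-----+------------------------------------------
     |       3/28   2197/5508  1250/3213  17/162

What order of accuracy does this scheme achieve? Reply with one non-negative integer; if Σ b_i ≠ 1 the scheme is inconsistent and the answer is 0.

b = (3/28, 2197/5508, 1250/3213, 17/162)
c = (0, 4/13, 7/10, 1)
Ac = (0, 0, 357/1000, 9/34)
Σ b_i: 3/28·1 + 2197/5508·1 + 1250/3213·1 + 17/162·1 = 1 ✓
b·c: 2197/5508·4/13 + 1250/3213·7/10 + 17/162·1 = 1/2 ✓
b·c²: 2197/5508·16/169 + 1250/3213·49/100 + 17/162·1 = 1/3 ✓
b·Ac: 1250/3213·357/1000 + 17/162·9/34 = 1/6 ✓
b·c³: 2197/5508·64/2197 + 1250/3213·343/1000 + 17/162·1 = 1/4 ✓
b·(c∘Ac): 1250/3213·2499/10000 + 17/162·9/34 = 1/8 ✓
b·Ac²: 1250/3213·357/3250 + 17/162·171/442 = 1/12 ✓
b·A²c: 17/162·27/68 = 1/24 ✓; 4 stages ⇒ order 4.

4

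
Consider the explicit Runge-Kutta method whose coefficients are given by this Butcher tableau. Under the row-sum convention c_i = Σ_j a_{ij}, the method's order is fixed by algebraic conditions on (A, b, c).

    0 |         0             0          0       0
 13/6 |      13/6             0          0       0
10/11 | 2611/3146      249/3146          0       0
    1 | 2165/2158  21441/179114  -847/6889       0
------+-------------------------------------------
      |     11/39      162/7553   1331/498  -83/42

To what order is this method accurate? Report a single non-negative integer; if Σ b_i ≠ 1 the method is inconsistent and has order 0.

b = (11/39, 162/7553, 1331/498, -83/42)
c = (0, 13/6, 10/11, 1)
Ac = (0, 0, 83/484, 49/332)
Σ b_i: 11/39·1 + 162/7553·1 + 1331/498·1 + (-83/42)·1 = 1 ✓
b·c: 162/7553·13/6 + 1331/498·10/11 + (-83/42)·1 = 1/2 ✓
b·c²: 162/7553·169/36 + 1331/498·100/121 + (-83/42)·1 = 1/3 ✓
b·Ac: 1331/498·83/484 + (-83/42)·49/332 = 1/6 ✓
b·c³: 162/7553·2197/216 + 1331/498·1000/1331 + (-83/42)·1 = 1/4 ✓
b·(c∘Ac): 1331/498·415/2662 + (-83/42)·49/332 = 1/8 ✓
b·Ac²: 1331/498·1079/2904 + (-83/42)·917/1992 = 1/12 ✓
b·A²c: (-83/42)·(-7/332) = 1/24 ✓; 4 stages ⇒ order 4.

4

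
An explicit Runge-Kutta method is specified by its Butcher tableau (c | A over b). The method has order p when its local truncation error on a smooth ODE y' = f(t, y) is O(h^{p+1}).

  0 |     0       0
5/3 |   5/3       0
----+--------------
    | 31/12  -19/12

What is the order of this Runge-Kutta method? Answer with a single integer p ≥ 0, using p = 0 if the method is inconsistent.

b = (31/12, -19/12)
c = (0, 5/3)
Σ b_i: 31/12·1 + (-19/12)·1 = 1 ✓
b·c: (-19/12)·5/3 = -95/36 ≠ 1/2 ⇒ order 1.

1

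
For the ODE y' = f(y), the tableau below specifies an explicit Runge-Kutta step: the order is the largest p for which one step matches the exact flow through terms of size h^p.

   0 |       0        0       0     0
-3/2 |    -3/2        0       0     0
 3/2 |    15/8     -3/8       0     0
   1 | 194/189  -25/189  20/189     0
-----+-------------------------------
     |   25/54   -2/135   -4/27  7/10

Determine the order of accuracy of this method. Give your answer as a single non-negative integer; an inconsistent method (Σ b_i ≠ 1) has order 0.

b = (25/54, -2/135, -4/27, 7/10)
c = (0, -3/2, 3/2, 1)
Ac = (0, 0, 9/16, 5/14)
Σ b_i: 25/54·1 + (-2/135)·1 + (-4/27)·1 + 7/10·1 = 1 ✓
b·c: (-2/135)·(-3/2) + (-4/27)·3/2 + 7/10·1 = 1/2 ✓
b·c²: (-2/135)·9/4 + (-4/27)·9/4 + 7/10·1 = 1/3 ✓
b·Ac: (-4/27)·9/16 + 7/10·5/14 = 1/6 ✓
b·c³: (-2/135)·(-27/8) + (-4/27)·27/8 + 7/10·1 = 1/4 ✓
b·(c∘Ac): (-4/27)·27/32 + 7/10·5/14 = 1/8 ✓
b·Ac²: (-4/27)·(-27/32) + 7/10·(-5/84) = 1/12 ✓
b·A²c: 7/10·5/84 = 1/24 ✓; 4 stages ⇒ order 4.

4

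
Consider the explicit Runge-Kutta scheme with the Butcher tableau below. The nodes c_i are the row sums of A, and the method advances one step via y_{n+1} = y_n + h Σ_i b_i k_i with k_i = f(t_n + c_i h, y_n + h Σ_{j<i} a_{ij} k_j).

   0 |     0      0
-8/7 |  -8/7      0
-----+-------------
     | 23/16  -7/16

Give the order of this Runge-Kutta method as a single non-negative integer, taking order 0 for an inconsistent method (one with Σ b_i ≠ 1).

b = (23/16, -7/16)
c = (0, -8/7)
Σ b_i: 23/16·1 + (-7/16)·1 = 1 ✓
b·c: (-7/16)·(-8/7) = 1/2 ✓; 2 stages ⇒ order 2.

2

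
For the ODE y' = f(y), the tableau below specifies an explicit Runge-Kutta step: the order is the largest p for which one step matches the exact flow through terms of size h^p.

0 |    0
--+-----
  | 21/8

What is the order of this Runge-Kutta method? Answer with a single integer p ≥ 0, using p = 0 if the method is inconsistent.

b = (21/8)
c = (0)
Σ b_i: 21/8·1 = 21/8 ≠ 1 ⇒ order 0.

0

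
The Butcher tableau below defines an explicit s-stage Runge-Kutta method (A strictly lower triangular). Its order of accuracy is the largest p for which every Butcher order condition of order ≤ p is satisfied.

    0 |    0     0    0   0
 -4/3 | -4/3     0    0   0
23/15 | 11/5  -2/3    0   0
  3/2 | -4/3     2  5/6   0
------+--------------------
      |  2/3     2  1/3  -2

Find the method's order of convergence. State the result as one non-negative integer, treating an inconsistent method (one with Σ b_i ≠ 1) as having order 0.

b = (2/3, 2, 1/3, -2)
c = (0, -4/3, 23/15, 3/2)
Ac = (0, 0, 8/9, -25/18)
Σ b_i: 2/3·1 + 2·1 + 1/3·1 + (-2)·1 = 1 ✓
b·c: 2·(-4/3) + 1/3·23/15 + (-2)·3/2 = -232/45 ≠ 1/2 ⇒ order 1.

1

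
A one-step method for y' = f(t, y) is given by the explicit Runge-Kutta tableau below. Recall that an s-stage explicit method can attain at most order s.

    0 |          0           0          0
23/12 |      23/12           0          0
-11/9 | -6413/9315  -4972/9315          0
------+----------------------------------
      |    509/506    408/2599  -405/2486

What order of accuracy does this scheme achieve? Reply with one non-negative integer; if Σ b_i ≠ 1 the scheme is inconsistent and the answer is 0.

b = (509/506, 408/2599, -405/2486)
c = (0, 23/12, -11/9)
Ac = (0, 0, -1243/1215)
Σ b_i: 509/506·1 + 408/2599·1 + (-405/2486)·1 = 1 ✓
b·c: 408/2599·23/12 + (-405/2486)·(-11/9) = 1/2 ✓
b·c²: 408/2599·529/144 + (-405/2486)·121/81 = 1/3 ✓
b·Ac: (-405/2486)·(-1243/1215) = 1/6 ✓; 3 stages ⇒ order 3.

3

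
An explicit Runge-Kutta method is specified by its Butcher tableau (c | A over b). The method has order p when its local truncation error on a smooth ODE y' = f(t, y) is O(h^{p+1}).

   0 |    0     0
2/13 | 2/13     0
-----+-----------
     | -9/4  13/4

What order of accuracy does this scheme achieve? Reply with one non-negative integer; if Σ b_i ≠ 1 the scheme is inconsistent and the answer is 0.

2

b = (-9/4, 13/4)
c = (0, 2/13)
Σ b_i: (-9/4)·1 + 13/4·1 = 1 ✓
b·c: 13/4·2/13 = 1/2 ✓; 2 stages ⇒ order 2.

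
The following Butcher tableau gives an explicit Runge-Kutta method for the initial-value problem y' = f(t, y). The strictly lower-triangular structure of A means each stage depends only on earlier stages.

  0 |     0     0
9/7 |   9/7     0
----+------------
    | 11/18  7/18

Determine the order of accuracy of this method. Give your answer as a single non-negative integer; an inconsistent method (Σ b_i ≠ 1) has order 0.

b = (11/18, 7/18)
c = (0, 9/7)
Σ b_i: 11/18·1 + 7/18·1 = 1 ✓
b·c: 7/18·9/7 = 1/2 ✓; 2 stages ⇒ order 2.

2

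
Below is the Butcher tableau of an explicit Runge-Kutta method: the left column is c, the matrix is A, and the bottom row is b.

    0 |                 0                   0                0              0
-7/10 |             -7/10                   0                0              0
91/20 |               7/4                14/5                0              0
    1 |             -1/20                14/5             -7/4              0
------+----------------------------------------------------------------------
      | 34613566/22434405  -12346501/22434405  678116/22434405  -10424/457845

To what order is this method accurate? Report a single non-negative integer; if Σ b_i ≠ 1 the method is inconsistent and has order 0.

b = (34613566/22434405, -12346501/22434405, 678116/22434405, -10424/457845)
c = (0, -7/10, 91/20, 1)
Ac = (0, 0, -49/25, -3969/400)
Σ b_i: 34613566/22434405·1 + (-12346501/22434405)·1 + 678116/22434405·1 + (-10424/457845)·1 = 1 ✓
b·c: (-12346501/22434405)·(-7/10) + 678116/22434405·91/20 + (-10424/457845)·1 = 1/2 ✓
b·c²: (-12346501/22434405)·49/100 + 678116/22434405·8281/400 + (-10424/457845)·1 = 1/3 ✓
b·Ac: 678116/22434405·(-49/25) + (-10424/457845)·(-3969/400) = 1/6 ✓
b·c³: (-12346501/22434405)·(-343/1000) + 678116/22434405·753571/8000 + (-10424/457845)·1 = 183945967/61046000 ≠ 1/4 ⇒ order 3.
b·(c∘Ac): 678116/22434405·(-4459/500) + (-10424/457845)·(-3969/400) = -4996243/114461250 ≠ 1/8
b·Ac²: 678116/22434405·343/250 + (-10424/457845)·(-278859/8000) = 15293621/18313800 ≠ 1/12
b·A²c: (-10424/457845)·343/100 = -893858/11446125 ≠ 1/24

3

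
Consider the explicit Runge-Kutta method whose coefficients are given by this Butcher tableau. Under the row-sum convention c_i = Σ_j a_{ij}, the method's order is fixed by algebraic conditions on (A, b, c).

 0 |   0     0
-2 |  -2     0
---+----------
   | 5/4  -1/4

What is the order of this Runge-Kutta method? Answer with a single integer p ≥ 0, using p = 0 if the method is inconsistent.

b = (5/4, -1/4)
c = (0, -2)
Σ b_i: 5/4·1 + (-1/4)·1 = 1 ✓
b·c: (-1/4)·(-2) = 1/2 ✓; 2 stages ⇒ order 2.

2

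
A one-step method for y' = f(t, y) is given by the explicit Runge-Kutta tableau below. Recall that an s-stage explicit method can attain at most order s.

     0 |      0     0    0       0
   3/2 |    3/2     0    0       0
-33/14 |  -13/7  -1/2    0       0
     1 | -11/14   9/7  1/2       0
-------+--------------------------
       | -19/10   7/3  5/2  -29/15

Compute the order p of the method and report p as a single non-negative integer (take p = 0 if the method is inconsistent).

1

b = (-19/10, 7/3, 5/2, -29/15)
c = (0, 3/2, -33/14, 1)
Ac = (0, 0, -3/4, 3/4)
Σ b_i: (-19/10)·1 + 7/3·1 + 5/2·1 + (-29/15)·1 = 1 ✓
b·c: 7/3·3/2 + 5/2·(-33/14) + (-29/15)·1 = -1817/420 ≠ 1/2 ⇒ order 1.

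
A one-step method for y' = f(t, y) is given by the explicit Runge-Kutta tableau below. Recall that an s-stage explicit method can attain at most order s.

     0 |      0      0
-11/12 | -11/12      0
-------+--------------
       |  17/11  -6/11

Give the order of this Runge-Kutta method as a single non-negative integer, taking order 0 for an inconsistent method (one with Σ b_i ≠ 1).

2

b = (17/11, -6/11)
c = (0, -11/12)
Σ b_i: 17/11·1 + (-6/11)·1 = 1 ✓
b·c: (-6/11)·(-11/12) = 1/2 ✓; 2 stages ⇒ order 2.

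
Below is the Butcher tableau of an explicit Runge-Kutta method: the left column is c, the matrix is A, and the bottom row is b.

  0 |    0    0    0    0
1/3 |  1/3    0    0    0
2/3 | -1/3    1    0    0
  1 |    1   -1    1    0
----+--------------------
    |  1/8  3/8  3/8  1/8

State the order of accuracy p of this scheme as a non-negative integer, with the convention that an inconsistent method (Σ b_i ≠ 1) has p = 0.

4

b = (1/8, 3/8, 3/8, 1/8)
c = (0, 1/3, 2/3, 1)
Ac = (0, 0, 1/3, 1/3)
Σ b_i: 1/8·1 + 3/8·1 + 3/8·1 + 1/8·1 = 1 ✓
b·c: 3/8·1/3 + 3/8·2/3 + 1/8·1 = 1/2 ✓
b·c²: 3/8·1/9 + 3/8·4/9 + 1/8·1 = 1/3 ✓
b·Ac: 3/8·1/3 + 1/8·1/3 = 1/6 ✓
b·c³: 3/8·1/27 + 3/8·8/27 + 1/8·1 = 1/4 ✓
b·(c∘Ac): 3/8·2/9 + 1/8·1/3 = 1/8 ✓
b·Ac²: 3/8·1/9 + 1/8·1/3 = 1/12 ✓
b·A²c: 1/8·1/3 = 1/24 ✓; 4 stages ⇒ order 4.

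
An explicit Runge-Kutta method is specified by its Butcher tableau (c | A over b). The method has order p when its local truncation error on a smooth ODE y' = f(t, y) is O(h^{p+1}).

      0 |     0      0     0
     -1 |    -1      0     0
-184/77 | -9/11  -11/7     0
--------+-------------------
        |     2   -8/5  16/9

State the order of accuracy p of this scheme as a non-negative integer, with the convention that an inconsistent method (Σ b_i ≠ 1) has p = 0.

0

b = (2, -8/5, 16/9)
c = (0, -1, -184/77)
Ac = (0, 0, 11/7)
Σ b_i: 2·1 + (-8/5)·1 + 16/9·1 = 98/45 ≠ 1 ⇒ order 0.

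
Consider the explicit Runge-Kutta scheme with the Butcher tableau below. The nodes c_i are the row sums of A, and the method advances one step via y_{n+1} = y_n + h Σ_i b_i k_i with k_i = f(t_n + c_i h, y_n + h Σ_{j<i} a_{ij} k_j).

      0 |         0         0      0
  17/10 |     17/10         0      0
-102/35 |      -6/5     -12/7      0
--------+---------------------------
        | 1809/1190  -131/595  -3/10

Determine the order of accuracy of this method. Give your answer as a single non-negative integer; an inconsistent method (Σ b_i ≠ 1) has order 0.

b = (1809/1190, -131/595, -3/10)
c = (0, 17/10, -102/35)
Ac = (0, 0, -102/35)
Σ b_i: 1809/1190·1 + (-131/595)·1 + (-3/10)·1 = 1 ✓
b·c: (-131/595)·17/10 + (-3/10)·(-102/35) = 1/2 ✓
b·c²: (-131/595)·289/100 + (-3/10)·10404/1225 = -78013/24500 ≠ 1/3 ⇒ order 2.
b·Ac: (-3/10)·(-102/35) = 153/175 ≠ 1/6

2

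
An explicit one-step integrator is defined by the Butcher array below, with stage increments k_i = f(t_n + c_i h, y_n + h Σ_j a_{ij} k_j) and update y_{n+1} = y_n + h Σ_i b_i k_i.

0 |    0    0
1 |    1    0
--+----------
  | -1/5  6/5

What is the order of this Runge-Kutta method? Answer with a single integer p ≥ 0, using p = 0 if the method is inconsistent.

1

b = (-1/5, 6/5)
c = (0, 1)
Σ b_i: (-1/5)·1 + 6/5·1 = 1 ✓
b·c: 6/5·1 = 6/5 ≠ 1/2 ⇒ order 1.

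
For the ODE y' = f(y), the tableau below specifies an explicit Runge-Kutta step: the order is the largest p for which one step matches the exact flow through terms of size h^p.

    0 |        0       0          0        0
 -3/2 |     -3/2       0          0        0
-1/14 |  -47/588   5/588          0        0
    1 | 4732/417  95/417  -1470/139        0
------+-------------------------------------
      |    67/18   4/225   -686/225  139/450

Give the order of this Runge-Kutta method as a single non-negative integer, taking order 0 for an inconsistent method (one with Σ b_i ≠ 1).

b = (67/18, 4/225, -686/225, 139/450)
c = (0, -3/2, -1/14, 1)
Ac = (0, 0, -5/392, 115/278)
Σ b_i: 67/18·1 + 4/225·1 + (-686/225)·1 + 139/450·1 = 1 ✓
b·c: 4/225·(-3/2) + (-686/225)·(-1/14) + 139/450·1 = 1/2 ✓
b·c²: 4/225·9/4 + (-686/225)·1/196 + 139/450·1 = 1/3 ✓
b·Ac: (-686/225)·(-5/392) + 139/450·115/278 = 1/6 ✓
b·c³: 4/225·(-27/8) + (-686/225)·(-1/2744) + 139/450·1 = 1/4 ✓
b·(c∘Ac): (-686/225)·5/5488 + 139/450·115/278 = 1/8 ✓
b·Ac²: (-686/225)·15/784 + 139/450·255/556 = 1/12 ✓
b·A²c: 139/450·75/556 = 1/24 ✓; 4 stages ⇒ order 4.

4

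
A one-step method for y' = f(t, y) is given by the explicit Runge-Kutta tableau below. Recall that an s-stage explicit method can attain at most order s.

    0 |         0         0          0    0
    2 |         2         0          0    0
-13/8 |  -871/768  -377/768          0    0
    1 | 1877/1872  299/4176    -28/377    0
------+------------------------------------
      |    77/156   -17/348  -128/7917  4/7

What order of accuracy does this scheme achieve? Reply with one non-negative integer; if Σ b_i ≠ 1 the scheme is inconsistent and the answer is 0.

4

b = (77/156, -17/348, -128/7917, 4/7)
c = (0, 2, -13/8, 1)
Ac = (0, 0, -377/384, 19/72)
Σ b_i: 77/156·1 + (-17/348)·1 + (-128/7917)·1 + 4/7·1 = 1 ✓
b·c: (-17/348)·2 + (-128/7917)·(-13/8) + 4/7·1 = 1/2 ✓
b·c²: (-17/348)·4 + (-128/7917)·169/64 + 4/7·1 = 1/3 ✓
b·Ac: (-128/7917)·(-377/384) + 4/7·19/72 = 1/6 ✓
b·c³: (-17/348)·8 + (-128/7917)·(-2197/512) + 4/7·1 = 1/4 ✓
b·(c∘Ac): (-128/7917)·4901/3072 + 4/7·19/72 = 1/8 ✓
b·Ac²: (-128/7917)·(-377/192) + 4/7·13/144 = 1/12 ✓
b·A²c: 4/7·7/96 = 1/24 ✓; 4 stages ⇒ order 4.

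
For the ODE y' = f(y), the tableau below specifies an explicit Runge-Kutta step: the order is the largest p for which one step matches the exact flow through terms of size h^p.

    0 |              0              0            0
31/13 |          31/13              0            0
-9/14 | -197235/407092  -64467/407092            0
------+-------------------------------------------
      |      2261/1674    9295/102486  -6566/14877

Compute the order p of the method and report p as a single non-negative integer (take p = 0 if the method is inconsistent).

b = (2261/1674, 9295/102486, -6566/14877)
c = (0, 31/13, -9/14)
Ac = (0, 0, -4959/13132)
Σ b_i: 2261/1674·1 + 9295/102486·1 + (-6566/14877)·1 = 1 ✓
b·c: 9295/102486·31/13 + (-6566/14877)·(-9/14) = 1/2 ✓
b·c²: 9295/102486·961/169 + (-6566/14877)·81/196 = 1/3 ✓
b·Ac: (-6566/14877)·(-4959/13132) = 1/6 ✓; 3 stages ⇒ order 3.

3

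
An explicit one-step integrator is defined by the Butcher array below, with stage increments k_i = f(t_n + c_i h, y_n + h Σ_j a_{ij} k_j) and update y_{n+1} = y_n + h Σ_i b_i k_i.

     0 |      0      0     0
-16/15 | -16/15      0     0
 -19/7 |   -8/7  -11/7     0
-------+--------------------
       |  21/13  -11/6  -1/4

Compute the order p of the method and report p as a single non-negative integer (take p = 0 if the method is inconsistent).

0

b = (21/13, -11/6, -1/4)
c = (0, -16/15, -19/7)
Ac = (0, 0, 176/105)
Σ b_i: 21/13·1 + (-11/6)·1 + (-1/4)·1 = -73/156 ≠ 1 ⇒ order 0.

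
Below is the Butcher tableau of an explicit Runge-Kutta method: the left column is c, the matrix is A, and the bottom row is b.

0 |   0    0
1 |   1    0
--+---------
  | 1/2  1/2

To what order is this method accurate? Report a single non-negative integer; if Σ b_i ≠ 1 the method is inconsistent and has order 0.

b = (1/2, 1/2)
c = (0, 1)
Σ b_i: 1/2·1 + 1/2·1 = 1 ✓
b·c: 1/2·1 = 1/2 ✓; 2 stages ⇒ order 2.

2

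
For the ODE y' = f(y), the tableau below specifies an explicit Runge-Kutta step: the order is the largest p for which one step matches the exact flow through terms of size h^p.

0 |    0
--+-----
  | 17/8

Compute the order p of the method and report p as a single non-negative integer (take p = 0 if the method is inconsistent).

0

b = (17/8)
c = (0)
Σ b_i: 17/8·1 = 17/8 ≠ 1 ⇒ order 0.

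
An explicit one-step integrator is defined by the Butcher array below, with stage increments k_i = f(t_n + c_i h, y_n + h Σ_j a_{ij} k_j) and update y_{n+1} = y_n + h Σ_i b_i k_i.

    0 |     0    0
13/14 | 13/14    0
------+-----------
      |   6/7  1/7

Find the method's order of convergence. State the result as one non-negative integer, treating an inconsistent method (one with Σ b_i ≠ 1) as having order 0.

1

b = (6/7, 1/7)
c = (0, 13/14)
Σ b_i: 6/7·1 + 1/7·1 = 1 ✓
b·c: 1/7·13/14 = 13/98 ≠ 1/2 ⇒ order 1.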